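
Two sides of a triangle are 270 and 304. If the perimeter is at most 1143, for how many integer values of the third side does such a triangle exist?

Triangle inequality: 34 < x < 574. Perimeter ≤ 1143 gives x ≤ 1143 − 270 − 304 = 569.
So 34 < x ≤ 569; integers 35 through 569: 535 values.

535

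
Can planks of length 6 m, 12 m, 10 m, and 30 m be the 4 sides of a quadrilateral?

For a quadrilateral, each side must be shorter than the sum of the others.
Here the longest side is 30, but the remaining 3 sides sum to only 28.

No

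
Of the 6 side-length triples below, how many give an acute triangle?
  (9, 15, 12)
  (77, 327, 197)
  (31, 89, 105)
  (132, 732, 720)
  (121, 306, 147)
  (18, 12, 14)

1

(9,15,12): 9²+12² = 225 = 15² → right
(77,327,197): 77+197 ≤ 327, not a triangle
(31,89,105): 31²+89² = 8882 < 11025 = 105² → obtuse
(132,732,720): 132²+720² = 535824 = 732² → right
(121,306,147): 121+147 ≤ 306, not a triangle
(18,12,14): 12²+14² = 340 > 324 = 18² → acute
1 of the 6 is acute.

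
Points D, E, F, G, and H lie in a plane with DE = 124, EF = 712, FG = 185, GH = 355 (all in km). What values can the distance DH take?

The maximum is all hops collinear in one direction: 124 + 712 + 185 + 355 = 1376.
The longest hop is 712; the others sum to 664. Folding the others back against it leaves at least 712 − 664 = 48.

48 ≤ DH ≤ 1376 km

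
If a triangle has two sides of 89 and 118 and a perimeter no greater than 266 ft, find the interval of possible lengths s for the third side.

29 < s ≤ 59

Triangle inequality alone gives 29 < s < 207.
The perimeter condition gives s ≤ 266 − 89 − 118 = 59.
Intersecting the two: 29 < s ≤ 59.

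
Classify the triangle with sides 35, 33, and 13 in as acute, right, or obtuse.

acute

Compare the square of the longest side to the sum of squares of the other two: 13² + 33² = 1258 > 1225 = 35².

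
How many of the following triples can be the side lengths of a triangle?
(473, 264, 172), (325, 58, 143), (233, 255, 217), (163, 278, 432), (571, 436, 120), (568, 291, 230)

2

(172,264,473): 172+264 ≤ 473 → not valid
(58,143,325): 58+143 ≤ 325 → not valid
(217,233,255): 217+233 > 255 → valid
(163,278,432): 163+278 > 432 → valid
(120,436,571): 120+436 ≤ 571 → not valid
(230,291,568): 230+291 ≤ 568 → not valid
2 of the 6 triples form a triangle.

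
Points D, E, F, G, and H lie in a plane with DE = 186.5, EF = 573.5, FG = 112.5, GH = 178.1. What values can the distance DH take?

96.4 ≤ DH ≤ 1050.6

The maximum is all hops collinear in one direction: 186.5 + 573.5 + 112.5 + 178.1 = 1050.6.
The longest hop is 573.5; the others sum to 477.1. Folding the others back against it leaves at least 573.5 − 477.1 = 96.4.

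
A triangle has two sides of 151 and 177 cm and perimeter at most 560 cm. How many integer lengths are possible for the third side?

Triangle inequality: 26 < x < 328. Perimeter ≤ 560 gives x ≤ 560 − 151 − 177 = 232.
So 26 < x ≤ 232; integers 27 through 232: 206 values.

206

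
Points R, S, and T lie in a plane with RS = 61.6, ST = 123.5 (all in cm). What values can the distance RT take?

By the triangle inequality, |61.6 − 123.5| ≤ RT ≤ 61.6 + 123.5.

61.9 ≤ RT ≤ 185.1 cm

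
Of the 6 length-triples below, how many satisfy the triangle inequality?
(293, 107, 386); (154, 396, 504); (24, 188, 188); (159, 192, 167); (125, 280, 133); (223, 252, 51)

(107,293,386): 107+293 > 386 → valid
(154,396,504): 154+396 > 504 → valid
(24,188,188): 24+188 > 188 → valid
(159,167,192): 159+167 > 192 → valid
(125,133,280): 125+133 ≤ 280 → not valid
(51,223,252): 51+223 > 252 → valid
5 of the 6 triples form a triangle.

5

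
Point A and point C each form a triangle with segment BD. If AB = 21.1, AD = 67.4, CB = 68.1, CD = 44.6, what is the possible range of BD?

46.3 < BD < 88.5

From triangle ABD: |21.1 − 67.4| < BD < 21.1 + 67.4, i.e. 46.3 < BD < 88.5.
From triangle CBD: 23.5 < BD < 112.7.
Both must hold, so BD lies in the intersection.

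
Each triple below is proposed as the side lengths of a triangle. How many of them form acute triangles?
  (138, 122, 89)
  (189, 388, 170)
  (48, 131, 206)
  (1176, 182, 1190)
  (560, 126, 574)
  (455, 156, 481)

(138,122,89): 89²+122² = 22805 > 19044 = 138² → acute
(189,388,170): 170+189 ≤ 388, not a triangle
(48,131,206): 48+131 ≤ 206, not a triangle
(1176,182,1190): 182²+1176² = 1416100 = 1190² → right
(560,126,574): 126²+560² = 329476 = 574² → right
(455,156,481): 156²+455² = 231361 = 481² → right
1 of the 6 is acute.

1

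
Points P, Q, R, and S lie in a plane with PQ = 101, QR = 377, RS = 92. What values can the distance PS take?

184 ≤ PS ≤ 570

The maximum is all hops collinear in one direction: 101 + 377 + 92 = 570.
The longest hop is 377; the others sum to 193. Folding the others back against it leaves at least 377 − 193 = 184.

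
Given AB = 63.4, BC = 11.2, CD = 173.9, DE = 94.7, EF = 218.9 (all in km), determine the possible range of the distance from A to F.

The maximum is all hops collinear in one direction: 63.4 + 11.2 + 173.9 + 94.7 + 218.9 = 562.1.
The longest hop is 218.9; the others sum to 343.2. Since 218.9 ≤ 343.2, the path can fold back on itself completely, so the minimum distance is 0.

0 ≤ AF ≤ 562.1 km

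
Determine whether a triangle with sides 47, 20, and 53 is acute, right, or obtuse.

Compare the square of the longest side to the sum of squares of the other two: 20² + 47² = 2609 < 2809 = 53².

obtuse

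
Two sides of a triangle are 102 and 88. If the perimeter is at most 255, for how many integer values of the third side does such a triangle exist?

51

Triangle inequality: 14 < x < 190. Perimeter ≤ 255 gives x ≤ 255 − 102 − 88 = 65.
So 14 < x ≤ 65; integers 15 through 65: 51 values.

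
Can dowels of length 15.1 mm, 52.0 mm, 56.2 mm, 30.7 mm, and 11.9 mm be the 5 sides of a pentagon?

A pentagon exists iff every side is shorter than the sum of the others — equivalently, the longest side is less than the sum of the rest.
Longest side 56.2 < 109.7 (sum of the remaining 4), so yes.

Yes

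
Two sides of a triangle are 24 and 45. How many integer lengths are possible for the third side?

47

The third side lies in the open interval (21, 69).
Integers from 22 to 68 inclusive: 68 − 22 + 1 = 47.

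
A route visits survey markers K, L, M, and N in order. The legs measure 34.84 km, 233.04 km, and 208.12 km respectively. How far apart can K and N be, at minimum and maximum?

The maximum is all hops collinear in one direction: 34.84 + 233.04 + 208.12 = 476.00.
The longest hop is 233.04; the others sum to 242.96. Since 233.04 ≤ 242.96, the path can fold back on itself completely, so the minimum distance is 0.

0 ≤ KN ≤ 476.00 km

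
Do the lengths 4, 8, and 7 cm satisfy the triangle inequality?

Yes

The longest side is 8, and the other two sum to 11.
Since 11 > 8, the triangle inequality holds.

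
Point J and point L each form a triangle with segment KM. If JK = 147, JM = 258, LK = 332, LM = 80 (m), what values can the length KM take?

252 < KM < 405

From triangle JKM: |147 − 258| < KM < 147 + 258, i.e. 111 < KM < 405.
From triangle LKM: 252 < KM < 412.
Both must hold, so KM lies in the intersection.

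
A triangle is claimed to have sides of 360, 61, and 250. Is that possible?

No

The longest side is 360, but the other two sum to only 311.
311 < 360, so the triangle inequality fails.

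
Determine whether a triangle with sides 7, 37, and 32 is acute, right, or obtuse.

Compare the square of the longest side to the sum of squares of the other two: 7² + 32² = 1073 < 1369 = 37².

obtuse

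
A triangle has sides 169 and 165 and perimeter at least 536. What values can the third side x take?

Triangle inequality alone gives 4 < x < 334.
The perimeter condition gives x ≥ 536 − 169 − 165 = 202.
Intersecting the two: 202 ≤ x < 334.

202 ≤ x < 334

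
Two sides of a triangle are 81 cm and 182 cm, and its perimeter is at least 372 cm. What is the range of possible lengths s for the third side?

109 ≤ s < 263 cm

Triangle inequality alone gives 101 < s < 263.
The perimeter condition gives s ≥ 372 − 81 − 182 = 109.
Intersecting the two: 109 ≤ s < 263.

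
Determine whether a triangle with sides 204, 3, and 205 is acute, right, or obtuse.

obtuse

Compare the square of the longest side to the sum of squares of the other two: 3² + 204² = 41625 < 42025 = 205².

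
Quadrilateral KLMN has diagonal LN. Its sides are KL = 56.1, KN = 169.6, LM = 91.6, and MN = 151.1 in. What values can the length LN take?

From triangle KLN: |56.1 − 169.6| < LN < 56.1 + 169.6, i.e. 113.5 < LN < 225.7.
From triangle MLN: 59.5 < LN < 242.7.
Both must hold, so LN lies in the intersection.

113.5 < LN < 225.7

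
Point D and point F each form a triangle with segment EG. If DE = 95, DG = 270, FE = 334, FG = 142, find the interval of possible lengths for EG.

From triangle DEG: |95 − 270| < EG < 95 + 270, i.e. 175 < EG < 365.
From triangle FEG: 192 < EG < 476.
Both must hold, so EG lies in the intersection.

192 < EG < 365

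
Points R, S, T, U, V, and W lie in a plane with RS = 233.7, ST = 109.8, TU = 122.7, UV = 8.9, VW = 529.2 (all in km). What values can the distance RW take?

54.1 ≤ RW ≤ 1004.3 km

The maximum is all hops collinear in one direction: 233.7 + 109.8 + 122.7 + 8.9 + 529.2 = 1004.3.
The longest hop is 529.2; the others sum to 475.1. Folding the others back against it leaves at least 529.2 − 475.1 = 54.1.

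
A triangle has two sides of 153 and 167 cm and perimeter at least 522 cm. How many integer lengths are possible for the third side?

118

Triangle inequality: 14 < x < 320. Perimeter ≥ 522 gives x ≥ 522 − 153 − 167 = 202.
So 202 ≤ x < 320; integers 202 through 319: 118 values.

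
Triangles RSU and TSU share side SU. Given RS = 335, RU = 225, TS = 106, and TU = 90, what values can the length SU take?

From triangle RSU: |335 − 225| < SU < 335 + 225, i.e. 110 < SU < 560.
From triangle TSU: 16 < SU < 196.
Both must hold, so SU lies in the intersection.

110 < SU < 196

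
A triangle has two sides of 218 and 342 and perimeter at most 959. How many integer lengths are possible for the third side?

275

Triangle inequality: 124 < x < 560. Perimeter ≤ 959 gives x ≤ 959 − 218 − 342 = 399.
So 124 < x ≤ 399; integers 125 through 399: 275 values.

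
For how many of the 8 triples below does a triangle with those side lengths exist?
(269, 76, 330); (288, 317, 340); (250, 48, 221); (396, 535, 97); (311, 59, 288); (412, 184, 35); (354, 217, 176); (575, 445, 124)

(76,269,330): 76+269 > 330 → valid
(288,317,340): 288+317 > 340 → valid
(48,221,250): 48+221 > 250 → valid
(97,396,535): 97+396 ≤ 535 → not valid
(59,288,311): 59+288 > 311 → valid
(35,184,412): 35+184 ≤ 412 → not valid
(176,217,354): 176+217 > 354 → valid
(124,445,575): 124+445 ≤ 575 → not valid
5 of the 8 triples form a triangle.

5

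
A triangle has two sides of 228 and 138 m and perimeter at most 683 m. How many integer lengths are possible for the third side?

Triangle inequality: 90 < x < 366. Perimeter ≤ 683 gives x ≤ 683 − 228 − 138 = 317.
So 90 < x ≤ 317; integers 91 through 317: 227 values.

227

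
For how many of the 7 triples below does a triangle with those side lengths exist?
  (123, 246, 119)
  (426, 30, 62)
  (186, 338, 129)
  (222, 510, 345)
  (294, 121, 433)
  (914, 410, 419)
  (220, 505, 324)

(119,123,246): 119+123 ≤ 246 → not valid
(30,62,426): 30+62 ≤ 426 → not valid
(129,186,338): 129+186 ≤ 338 → not valid
(222,345,510): 222+345 > 510 → valid
(121,294,433): 121+294 ≤ 433 → not valid
(410,419,914): 410+419 ≤ 914 → not valid
(220,324,505): 220+324 > 505 → valid
2 of the 7 triples form a triangle.

2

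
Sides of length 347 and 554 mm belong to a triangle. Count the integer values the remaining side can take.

The third side lies in the open interval (207, 901).
Integers from 208 to 900 inclusive: 900 − 208 + 1 = 693.

693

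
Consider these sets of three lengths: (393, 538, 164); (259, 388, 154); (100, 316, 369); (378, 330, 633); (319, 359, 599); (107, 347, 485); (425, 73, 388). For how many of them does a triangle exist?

(164,393,538): 164+393 > 538 → valid
(154,259,388): 154+259 > 388 → valid
(100,316,369): 100+316 > 369 → valid
(330,378,633): 330+378 > 633 → valid
(319,359,599): 319+359 > 599 → valid
(107,347,485): 107+347 ≤ 485 → not valid
(73,388,425): 73+388 > 425 → valid
6 of the 7 triples form a triangle.

6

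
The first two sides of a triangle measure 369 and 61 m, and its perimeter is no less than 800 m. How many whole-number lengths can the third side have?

60

Triangle inequality: 308 < x < 430. Perimeter ≥ 800 gives x ≥ 800 − 369 − 61 = 370.
So 370 ≤ x < 430; integers 370 through 429: 60 values.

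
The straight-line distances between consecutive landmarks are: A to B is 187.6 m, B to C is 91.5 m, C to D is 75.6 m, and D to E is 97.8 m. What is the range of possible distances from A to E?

0 ≤ AE ≤ 452.5 m

The maximum is all hops collinear in one direction: 187.6 + 91.5 + 75.6 + 97.8 = 452.5.
The longest hop is 187.6; the others sum to 264.9. Since 187.6 ≤ 264.9, the path can fold back on itself completely, so the minimum distance is 0.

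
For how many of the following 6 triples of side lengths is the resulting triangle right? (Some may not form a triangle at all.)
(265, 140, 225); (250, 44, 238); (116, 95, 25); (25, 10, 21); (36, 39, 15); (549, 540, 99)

(265,140,225): 140²+225² = 70225 = 265² → right
(250,44,238): 44²+238² = 58580 < 62500 = 250² → obtuse
(116,95,25): 25²+95² = 9650 < 13456 = 116² → obtuse
(25,10,21): 10²+21² = 541 < 625 = 25² → obtuse
(36,39,15): 15²+36² = 1521 = 39² → right
(549,540,99): 99²+540² = 301401 = 549² → right
3 of the 6 are right.

3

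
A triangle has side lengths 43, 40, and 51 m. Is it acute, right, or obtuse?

Compare the square of the longest side to the sum of squares of the other two: 40² + 43² = 3449 > 2601 = 51².

acute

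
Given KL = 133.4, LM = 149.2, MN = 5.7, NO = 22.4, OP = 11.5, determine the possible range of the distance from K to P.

0 ≤ KP ≤ 322.2

The maximum is all hops collinear in one direction: 133.4 + 149.2 + 5.7 + 22.4 + 11.5 = 322.2.
The longest hop is 149.2; the others sum to 173.0. Since 149.2 ≤ 173.0, the path can fold back on itself completely, so the minimum distance is 0.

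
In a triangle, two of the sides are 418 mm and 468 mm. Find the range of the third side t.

By the triangle inequality, t must be less than 418 + 468 = 886 and greater than |418 − 468| = 50.

50 < t < 886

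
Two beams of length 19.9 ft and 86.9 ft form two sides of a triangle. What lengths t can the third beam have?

By the triangle inequality, t must be less than 19.9 + 86.9 = 106.8 and greater than |19.9 − 86.9| = 67.0.

67.0 < t < 106.8 (ft)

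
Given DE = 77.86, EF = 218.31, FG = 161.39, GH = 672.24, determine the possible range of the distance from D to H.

The maximum is all hops collinear in one direction: 77.86 + 218.31 + 161.39 + 672.24 = 1129.80.
The longest hop is 672.24; the others sum to 457.56. Folding the others back against it leaves at least 672.24 − 457.56 = 214.68.

214.68 ≤ DH ≤ 1129.80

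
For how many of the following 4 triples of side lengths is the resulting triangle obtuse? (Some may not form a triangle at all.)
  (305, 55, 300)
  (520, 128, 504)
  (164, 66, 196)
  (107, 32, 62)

(305,55,300): 55²+300² = 93025 = 305² → right
(520,128,504): 128²+504² = 270400 = 520² → right
(164,66,196): 66²+164² = 31252 < 38416 = 196² → obtuse
(107,32,62): 32+62 ≤ 107, not a triangle
1 of the 4 is obtuse.

1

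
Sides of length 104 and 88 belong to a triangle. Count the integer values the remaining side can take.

175

The third side lies in the open interval (16, 192).
Integers from 17 to 191 inclusive: 191 − 17 + 1 = 175.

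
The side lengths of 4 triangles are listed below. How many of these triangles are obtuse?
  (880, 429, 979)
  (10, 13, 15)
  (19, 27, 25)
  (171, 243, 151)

(880,429,979): 429²+880² = 958441 = 979² → right
(10,13,15): 10²+13² = 269 > 225 = 15² → acute
(19,27,25): 19²+25² = 986 > 729 = 27² → acute
(171,243,151): 151²+171² = 52042 < 59049 = 243² → obtuse
1 of the 4 is obtuse.

1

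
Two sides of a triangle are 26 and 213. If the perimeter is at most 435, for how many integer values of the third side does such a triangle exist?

Triangle inequality: 187 < x < 239. Perimeter ≤ 435 gives x ≤ 435 − 26 − 213 = 196.
So 187 < x ≤ 196; integers 188 through 196: 9 values.

9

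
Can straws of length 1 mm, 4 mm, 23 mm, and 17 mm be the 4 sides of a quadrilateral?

No

For a quadrilateral, each side must be shorter than the sum of the others.
Here the longest side is 23, but the remaining 3 sides sum to only 22.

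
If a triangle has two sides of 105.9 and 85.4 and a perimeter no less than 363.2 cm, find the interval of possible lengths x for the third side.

Triangle inequality alone gives 20.5 < x < 191.3.
The perimeter condition gives x ≥ 363.2 − 105.9 − 85.4 = 171.9.
Intersecting the two: 171.9 ≤ x < 191.3.

171.9 ≤ x < 191.3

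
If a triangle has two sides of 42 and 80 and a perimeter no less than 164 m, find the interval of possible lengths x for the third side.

Triangle inequality alone gives 38 < x < 122.
The perimeter condition gives x ≥ 164 − 42 − 80 = 42.
Intersecting the two: 42 ≤ x < 122.

42 ≤ x < 122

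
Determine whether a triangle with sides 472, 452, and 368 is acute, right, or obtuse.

acute

Compare the square of the longest side to the sum of squares of the other two: 368² + 452² = 339728 > 222784 = 472².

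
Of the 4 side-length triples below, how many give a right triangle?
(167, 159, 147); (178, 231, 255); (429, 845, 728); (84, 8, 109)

(167,159,147): 147²+159² = 46890 > 27889 = 167² → acute
(178,231,255): 178²+231² = 85045 > 65025 = 255² → acute
(429,845,728): 429²+728² = 714025 = 845² → right
(84,8,109): 8+84 ≤ 109, not a triangle
1 of the 4 is right.

1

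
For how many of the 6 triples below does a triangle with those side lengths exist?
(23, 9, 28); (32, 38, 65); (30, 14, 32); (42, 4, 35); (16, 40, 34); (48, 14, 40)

(9,23,28): 9+23 > 28 → valid
(32,38,65): 32+38 > 65 → valid
(14,30,32): 14+30 > 32 → valid
(4,35,42): 4+35 ≤ 42 → not valid
(16,34,40): 16+34 > 40 → valid
(14,40,48): 14+40 > 48 → valid
5 of the 6 triples form a triangle.

5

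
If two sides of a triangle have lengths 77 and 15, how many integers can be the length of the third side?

29

The third side lies in the open interval (62, 92).
Integers from 63 to 91 inclusive: 91 − 63 + 1 = 29.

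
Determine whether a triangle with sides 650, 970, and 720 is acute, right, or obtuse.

Compare the square of the longest side to the sum of squares of the other two: 650² + 720² = 940900 = 970².

right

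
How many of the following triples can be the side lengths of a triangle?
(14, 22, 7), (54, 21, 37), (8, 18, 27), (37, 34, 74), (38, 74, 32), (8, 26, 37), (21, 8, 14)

2

(7,14,22): 7+14 ≤ 22 → not valid
(21,37,54): 21+37 > 54 → valid
(8,18,27): 8+18 ≤ 27 → not valid
(34,37,74): 34+37 ≤ 74 → not valid
(32,38,74): 32+38 ≤ 74 → not valid
(8,26,37): 8+26 ≤ 37 → not valid
(8,14,21): 8+14 > 21 → valid
2 of the 7 triples form a triangle.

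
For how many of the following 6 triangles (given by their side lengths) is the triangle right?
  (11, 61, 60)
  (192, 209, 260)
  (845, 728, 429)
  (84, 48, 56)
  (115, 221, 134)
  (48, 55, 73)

3

(11,61,60): 11²+60² = 3721 = 61² → right
(192,209,260): 192²+209² = 80545 > 67600 = 260² → acute
(845,728,429): 429²+728² = 714025 = 845² → right
(84,48,56): 48²+56² = 5440 < 7056 = 84² → obtuse
(115,221,134): 115²+134² = 31181 < 48841 = 221² → obtuse
(48,55,73): 48²+55² = 5329 = 73² → right
3 of the 6 are right.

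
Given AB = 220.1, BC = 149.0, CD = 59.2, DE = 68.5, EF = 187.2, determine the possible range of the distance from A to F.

0 ≤ AF ≤ 684.0

The maximum is all hops collinear in one direction: 220.1 + 149.0 + 59.2 + 68.5 + 187.2 = 684.0.
The longest hop is 220.1; the others sum to 463.9. Since 220.1 ≤ 463.9, the path can fold back on itself completely, so the minimum distance is 0.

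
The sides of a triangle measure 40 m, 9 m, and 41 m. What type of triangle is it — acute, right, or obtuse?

right

Compare the square of the longest side to the sum of squares of the other two: 9² + 40² = 1681 = 41².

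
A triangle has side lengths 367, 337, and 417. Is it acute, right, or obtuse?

acute

Compare the square of the longest side to the sum of squares of the other two: 337² + 367² = 248258 > 173889 = 417².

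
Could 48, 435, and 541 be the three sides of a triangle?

No

The longest side is 541, but the other two sum to only 483.
483 < 541, so the triangle inequality fails.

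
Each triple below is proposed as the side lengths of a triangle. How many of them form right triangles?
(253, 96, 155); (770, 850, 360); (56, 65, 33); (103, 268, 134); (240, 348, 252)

3

(253,96,155): 96+155 ≤ 253, not a triangle
(770,850,360): 360²+770² = 722500 = 850² → right
(56,65,33): 33²+56² = 4225 = 65² → right
(103,268,134): 103+134 ≤ 268, not a triangle
(240,348,252): 240²+252² = 121104 = 348² → right
3 of the 5 are right.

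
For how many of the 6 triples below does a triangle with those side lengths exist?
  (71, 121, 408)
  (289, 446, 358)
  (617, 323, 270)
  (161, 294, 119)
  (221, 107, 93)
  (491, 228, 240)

(71,121,408): 71+121 ≤ 408 → not valid
(289,358,446): 289+358 > 446 → valid
(270,323,617): 270+323 ≤ 617 → not valid
(119,161,294): 119+161 ≤ 294 → not valid
(93,107,221): 93+107 ≤ 221 → not valid
(228,240,491): 228+240 ≤ 491 → not valid
1 of the 6 triples forms a triangle.

1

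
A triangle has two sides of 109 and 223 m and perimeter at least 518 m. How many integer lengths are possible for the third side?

Triangle inequality: 114 < x < 332. Perimeter ≥ 518 gives x ≥ 518 − 109 − 223 = 186.
So 186 ≤ x < 332; integers 186 through 331: 146 values.

146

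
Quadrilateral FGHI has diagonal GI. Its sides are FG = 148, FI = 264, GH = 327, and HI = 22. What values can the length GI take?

305 < GI < 349

From triangle FGI: |148 − 264| < GI < 148 + 264, i.e. 116 < GI < 412.
From triangle HGI: 305 < GI < 349.
Both must hold, so GI lies in the intersection.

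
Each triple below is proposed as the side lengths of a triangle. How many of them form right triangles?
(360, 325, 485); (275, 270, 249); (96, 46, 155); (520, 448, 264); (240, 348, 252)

(360,325,485): 325²+360² = 235225 = 485² → right
(275,270,249): 249²+270² = 134901 > 75625 = 275² → acute
(96,46,155): 46+96 ≤ 155, not a triangle
(520,448,264): 264²+448² = 270400 = 520² → right
(240,348,252): 240²+252² = 121104 = 348² → right
3 of the 5 are right.

3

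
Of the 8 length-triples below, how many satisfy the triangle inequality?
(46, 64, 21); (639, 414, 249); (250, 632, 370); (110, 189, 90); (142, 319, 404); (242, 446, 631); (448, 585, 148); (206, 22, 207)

7

(21,46,64): 21+46 > 64 → valid
(249,414,639): 249+414 > 639 → valid
(250,370,632): 250+370 ≤ 632 → not valid
(90,110,189): 90+110 > 189 → valid
(142,319,404): 142+319 > 404 → valid
(242,446,631): 242+446 > 631 → valid
(148,448,585): 148+448 > 585 → valid
(22,206,207): 22+206 > 207 → valid
7 of the 8 triples form a triangle.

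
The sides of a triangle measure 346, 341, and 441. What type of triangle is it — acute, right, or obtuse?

acute

Compare the square of the longest side to the sum of squares of the other two: 341² + 346² = 235997 > 194481 = 441².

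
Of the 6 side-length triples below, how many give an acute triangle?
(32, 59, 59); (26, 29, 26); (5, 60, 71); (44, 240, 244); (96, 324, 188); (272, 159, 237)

3

(32,59,59): 32²+59² = 4505 > 3481 = 59² → acute
(26,29,26): 26²+26² = 1352 > 841 = 29² → acute
(5,60,71): 5+60 ≤ 71, not a triangle
(44,240,244): 44²+240² = 59536 = 244² → right
(96,324,188): 96+188 ≤ 324, not a triangle
(272,159,237): 159²+237² = 81450 > 73984 = 272² → acute
3 of the 6 are acute.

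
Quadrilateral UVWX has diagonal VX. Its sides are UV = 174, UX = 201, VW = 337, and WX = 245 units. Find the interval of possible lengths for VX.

92 < VX < 375

From triangle UVX: |174 − 201| < VX < 174 + 201, i.e. 27 < VX < 375.
From triangle WVX: 92 < VX < 582.
Both must hold, so VX lies in the intersection.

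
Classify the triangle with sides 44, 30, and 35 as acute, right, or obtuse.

Compare the square of the longest side to the sum of squares of the other two: 30² + 35² = 2125 > 1936 = 44².

acute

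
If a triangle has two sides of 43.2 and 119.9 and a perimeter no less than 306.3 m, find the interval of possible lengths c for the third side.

Triangle inequality alone gives 76.7 < c < 163.1.
The perimeter condition gives c ≥ 306.3 − 43.2 − 119.9 = 143.2.
Intersecting the two: 143.2 ≤ c < 163.1.

143.2 ≤ c < 163.1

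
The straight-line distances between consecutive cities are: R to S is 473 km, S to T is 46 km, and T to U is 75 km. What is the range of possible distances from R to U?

352 ≤ RU ≤ 594 km

The maximum is all hops collinear in one direction: 473 + 46 + 75 = 594.
The longest hop is 473; the others sum to 121. Folding the others back against it leaves at least 473 − 121 = 352.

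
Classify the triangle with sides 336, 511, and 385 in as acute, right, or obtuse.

Compare the square of the longest side to the sum of squares of the other two: 336² + 385² = 261121 = 511².

right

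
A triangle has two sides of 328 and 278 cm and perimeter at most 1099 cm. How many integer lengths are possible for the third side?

Triangle inequality: 50 < x < 606. Perimeter ≤ 1099 gives x ≤ 1099 − 328 − 278 = 493.
So 50 < x ≤ 493; integers 51 through 493: 443 values.

443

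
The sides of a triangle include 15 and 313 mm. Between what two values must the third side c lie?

By the triangle inequality, c must be less than 15 + 313 = 328 and greater than |15 − 313| = 298.

298 < c < 328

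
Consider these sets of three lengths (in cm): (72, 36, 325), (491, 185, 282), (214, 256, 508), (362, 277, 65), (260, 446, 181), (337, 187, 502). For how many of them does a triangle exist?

1

(36,72,325): 36+72 ≤ 325 → not valid
(185,282,491): 185+282 ≤ 491 → not valid
(214,256,508): 214+256 ≤ 508 → not valid
(65,277,362): 65+277 ≤ 362 → not valid
(181,260,446): 181+260 ≤ 446 → not valid
(187,337,502): 187+337 > 502 → valid
1 of the 6 triples forms a triangle.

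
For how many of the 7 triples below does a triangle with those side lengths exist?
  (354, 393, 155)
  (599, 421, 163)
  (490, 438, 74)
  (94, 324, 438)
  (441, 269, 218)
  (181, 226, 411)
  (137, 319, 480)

(155,354,393): 155+354 > 393 → valid
(163,421,599): 163+421 ≤ 599 → not valid
(74,438,490): 74+438 > 490 → valid
(94,324,438): 94+324 ≤ 438 → not valid
(218,269,441): 218+269 > 441 → valid
(181,226,411): 181+226 ≤ 411 → not valid
(137,319,480): 137+319 ≤ 480 → not valid
3 of the 7 triples form a triangle.

3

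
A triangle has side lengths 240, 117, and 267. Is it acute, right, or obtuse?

right

Compare the square of the longest side to the sum of squares of the other two: 117² + 240² = 71289 = 267².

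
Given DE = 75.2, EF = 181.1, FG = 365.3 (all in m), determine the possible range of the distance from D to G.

The maximum is all hops collinear in one direction: 75.2 + 181.1 + 365.3 = 621.6.
The longest hop is 365.3; the others sum to 256.3. Folding the others back against it leaves at least 365.3 − 256.3 = 109.0.

109.0 ≤ DG ≤ 621.6 m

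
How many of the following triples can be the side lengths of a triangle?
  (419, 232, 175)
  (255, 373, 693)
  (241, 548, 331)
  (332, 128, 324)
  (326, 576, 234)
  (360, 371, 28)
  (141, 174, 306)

4

(175,232,419): 175+232 ≤ 419 → not valid
(255,373,693): 255+373 ≤ 693 → not valid
(241,331,548): 241+331 > 548 → valid
(128,324,332): 128+324 > 332 → valid
(234,326,576): 234+326 ≤ 576 → not valid
(28,360,371): 28+360 > 371 → valid
(141,174,306): 141+174 > 306 → valid
4 of the 7 triples form a triangle.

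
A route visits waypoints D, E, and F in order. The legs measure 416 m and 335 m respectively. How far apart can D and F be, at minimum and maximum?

By the triangle inequality, |416 − 335| ≤ DF ≤ 416 + 335.

81 ≤ DF ≤ 751 m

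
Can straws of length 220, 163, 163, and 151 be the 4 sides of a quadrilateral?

A quadrilateral exists iff every side is shorter than the sum of the others — equivalently, the longest side is less than the sum of the rest.
Longest side 220 < 477 (sum of the remaining 3), so yes.

Yes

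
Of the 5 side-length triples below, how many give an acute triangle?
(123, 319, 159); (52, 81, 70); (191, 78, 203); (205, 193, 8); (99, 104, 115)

(123,319,159): 123+159 ≤ 319, not a triangle
(52,81,70): 52²+70² = 7604 > 6561 = 81² → acute
(191,78,203): 78²+191² = 42565 > 41209 = 203² → acute
(205,193,8): 8+193 ≤ 205, not a triangle
(99,104,115): 99²+104² = 20617 > 13225 = 115² → acute
3 of the 5 are acute.

3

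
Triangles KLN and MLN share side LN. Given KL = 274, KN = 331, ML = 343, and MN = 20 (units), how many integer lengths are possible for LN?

39

From triangle KLN: 57 < LN < 605.
From triangle MLN: 323 < LN < 363.
Intersection: 323 < LN < 363, so integers 324 through 362: 39 values.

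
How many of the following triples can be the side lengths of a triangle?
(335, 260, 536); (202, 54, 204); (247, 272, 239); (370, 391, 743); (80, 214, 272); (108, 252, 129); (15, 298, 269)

(260,335,536): 260+335 > 536 → valid
(54,202,204): 54+202 > 204 → valid
(239,247,272): 239+247 > 272 → valid
(370,391,743): 370+391 > 743 → valid
(80,214,272): 80+214 > 272 → valid
(108,129,252): 108+129 ≤ 252 → not valid
(15,269,298): 15+269 ≤ 298 → not valid
5 of the 7 triples form a triangle.

5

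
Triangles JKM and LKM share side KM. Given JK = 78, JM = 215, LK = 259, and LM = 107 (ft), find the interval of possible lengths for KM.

From triangle JKM: |78 − 215| < KM < 78 + 215, i.e. 137 < KM < 293.
From triangle LKM: 152 < KM < 366.
Both must hold, so KM lies in the intersection.

152 < KM < 293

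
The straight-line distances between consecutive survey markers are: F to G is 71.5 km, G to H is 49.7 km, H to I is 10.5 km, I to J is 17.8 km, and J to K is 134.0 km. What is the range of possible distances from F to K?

0 ≤ FK ≤ 283.5 km

The maximum is all hops collinear in one direction: 71.5 + 49.7 + 10.5 + 17.8 + 134.0 = 283.5.
The longest hop is 134.0; the others sum to 149.5. Since 134.0 ≤ 149.5, the path can fold back on itself completely, so the minimum distance is 0.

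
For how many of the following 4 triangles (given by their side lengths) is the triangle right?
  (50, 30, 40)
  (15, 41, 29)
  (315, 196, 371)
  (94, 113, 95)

(50,30,40): 30²+40² = 2500 = 50² → right
(15,41,29): 15²+29² = 1066 < 1681 = 41² → obtuse
(315,196,371): 196²+315² = 137641 = 371² → right
(94,113,95): 94²+95² = 17861 > 12769 = 113² → acute
2 of the 4 are right.

2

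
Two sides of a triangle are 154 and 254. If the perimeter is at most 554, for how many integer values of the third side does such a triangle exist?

46

Triangle inequality: 100 < x < 408. Perimeter ≤ 554 gives x ≤ 554 − 154 − 254 = 146.
So 100 < x ≤ 146; integers 101 through 146: 46 values.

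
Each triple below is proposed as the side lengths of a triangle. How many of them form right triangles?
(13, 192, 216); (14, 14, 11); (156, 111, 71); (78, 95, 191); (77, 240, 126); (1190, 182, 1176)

1

(13,192,216): 13+192 ≤ 216, not a triangle
(14,14,11): 11²+14² = 317 > 196 = 14² → acute
(156,111,71): 71²+111² = 17362 < 24336 = 156² → obtuse
(78,95,191): 78+95 ≤ 191, not a triangle
(77,240,126): 77+126 ≤ 240, not a triangle
(1190,182,1176): 182²+1176² = 1416100 = 1190² → right
1 of the 6 is right.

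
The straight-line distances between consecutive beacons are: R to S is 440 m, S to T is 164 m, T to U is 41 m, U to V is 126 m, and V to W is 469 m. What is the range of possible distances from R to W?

The maximum is all hops collinear in one direction: 440 + 164 + 41 + 126 + 469 = 1240.
The longest hop is 469; the others sum to 771. Since 469 ≤ 771, the path can fold back on itself completely, so the minimum distance is 0.

0 ≤ RW ≤ 1240 m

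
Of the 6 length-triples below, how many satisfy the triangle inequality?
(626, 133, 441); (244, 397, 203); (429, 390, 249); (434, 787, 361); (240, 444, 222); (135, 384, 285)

5

(133,441,626): 133+441 ≤ 626 → not valid
(203,244,397): 203+244 > 397 → valid
(249,390,429): 249+390 > 429 → valid
(361,434,787): 361+434 > 787 → valid
(222,240,444): 222+240 > 444 → valid
(135,285,384): 135+285 > 384 → valid
5 of the 6 triples form a triangle.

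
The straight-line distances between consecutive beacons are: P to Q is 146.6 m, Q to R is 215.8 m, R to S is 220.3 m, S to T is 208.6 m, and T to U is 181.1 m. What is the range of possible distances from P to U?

0 ≤ PU ≤ 972.4 m

The maximum is all hops collinear in one direction: 146.6 + 215.8 + 220.3 + 208.6 + 181.1 = 972.4.
The longest hop is 220.3; the others sum to 752.1. Since 220.3 ≤ 752.1, the path can fold back on itself completely, so the minimum distance is 0.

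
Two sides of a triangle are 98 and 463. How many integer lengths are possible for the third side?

195

The third side lies in the open interval (365, 561).
Integers from 366 to 560 inclusive: 560 − 366 + 1 = 195.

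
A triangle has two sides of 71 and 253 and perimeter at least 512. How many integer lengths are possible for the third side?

Triangle inequality: 182 < x < 324. Perimeter ≥ 512 gives x ≥ 512 − 71 − 253 = 188.
So 188 ≤ x < 324; integers 188 through 323: 136 values.

136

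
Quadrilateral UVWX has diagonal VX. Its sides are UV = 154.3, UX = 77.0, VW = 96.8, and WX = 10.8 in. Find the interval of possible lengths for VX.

From triangle UVX: |154.3 − 77.0| < VX < 154.3 + 77.0, i.e. 77.3 < VX < 231.3.
From triangle WVX: 86.0 < VX < 107.6.
Both must hold, so VX lies in the intersection.

86.0 < VX < 107.6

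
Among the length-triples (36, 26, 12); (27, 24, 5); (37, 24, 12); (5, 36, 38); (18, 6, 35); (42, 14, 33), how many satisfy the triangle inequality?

(12,26,36): 12+26 > 36 → valid
(5,24,27): 5+24 > 27 → valid
(12,24,37): 12+24 ≤ 37 → not valid
(5,36,38): 5+36 > 38 → valid
(6,18,35): 6+18 ≤ 35 → not valid
(14,33,42): 14+33 > 42 → valid
4 of the 6 triples form a triangle.

4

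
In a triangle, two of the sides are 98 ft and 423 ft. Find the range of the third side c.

325 < c < 521 (ft)

By the triangle inequality, c must be less than 98 + 423 = 521 and greater than |98 − 423| = 325.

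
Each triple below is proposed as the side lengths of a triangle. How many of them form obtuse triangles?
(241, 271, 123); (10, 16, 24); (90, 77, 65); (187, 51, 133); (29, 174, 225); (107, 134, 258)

2

(241,271,123): 123²+241² = 73210 < 73441 = 271² → obtuse
(10,16,24): 10²+16² = 356 < 576 = 24² → obtuse
(90,77,65): 65²+77² = 10154 > 8100 = 90² → acute
(187,51,133): 51+133 ≤ 187, not a triangle
(29,174,225): 29+174 ≤ 225, not a triangle
(107,134,258): 107+134 ≤ 258, not a triangle
2 of the 6 are obtuse.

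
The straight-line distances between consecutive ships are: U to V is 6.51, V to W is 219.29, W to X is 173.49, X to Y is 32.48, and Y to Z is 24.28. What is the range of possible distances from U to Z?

The maximum is all hops collinear in one direction: 6.51 + 219.29 + 173.49 + 32.48 + 24.28 = 456.05.
The longest hop is 219.29; the others sum to 236.76. Since 219.29 ≤ 236.76, the path can fold back on itself completely, so the minimum distance is 0.

0 ≤ UZ ≤ 456.05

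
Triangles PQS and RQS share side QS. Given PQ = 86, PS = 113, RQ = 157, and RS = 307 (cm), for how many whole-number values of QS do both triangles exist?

48

From triangle PQS: 27 < QS < 199.
From triangle RQS: 150 < QS < 464.
Intersection: 150 < QS < 199, so integers 151 through 198: 48 values.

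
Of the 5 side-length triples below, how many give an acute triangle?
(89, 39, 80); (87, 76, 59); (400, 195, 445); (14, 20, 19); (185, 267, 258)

3

(89,39,80): 39²+80² = 7921 = 89² → right
(87,76,59): 59²+76² = 9257 > 7569 = 87² → acute
(400,195,445): 195²+400² = 198025 = 445² → right
(14,20,19): 14²+19² = 557 > 400 = 20² → acute
(185,267,258): 185²+258² = 100789 > 71289 = 267² → acute
3 of the 5 are acute.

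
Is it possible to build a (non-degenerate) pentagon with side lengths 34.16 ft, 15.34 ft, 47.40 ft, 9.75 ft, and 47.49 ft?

A pentagon exists iff every side is shorter than the sum of the others — equivalently, the longest side is less than the sum of the rest.
Longest side 47.49 < 106.65 (sum of the remaining 4), so yes.

Yes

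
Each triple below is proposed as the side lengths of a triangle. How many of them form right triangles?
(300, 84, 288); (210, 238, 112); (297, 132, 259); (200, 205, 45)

(300,84,288): 84²+288² = 90000 = 300² → right
(210,238,112): 112²+210² = 56644 = 238² → right
(297,132,259): 132²+259² = 84505 < 88209 = 297² → obtuse
(200,205,45): 45²+200² = 42025 = 205² → right
3 of the 4 are right.

3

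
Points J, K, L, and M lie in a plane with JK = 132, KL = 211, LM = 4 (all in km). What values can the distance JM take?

75 ≤ JM ≤ 347 km

The maximum is all hops collinear in one direction: 132 + 211 + 4 = 347.
The longest hop is 211; the others sum to 136. Folding the others back against it leaves at least 211 − 136 = 75.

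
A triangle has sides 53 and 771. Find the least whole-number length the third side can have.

719

The third side must be strictly greater than |53 − 771| = 718.
The smallest integer above 718 is 719.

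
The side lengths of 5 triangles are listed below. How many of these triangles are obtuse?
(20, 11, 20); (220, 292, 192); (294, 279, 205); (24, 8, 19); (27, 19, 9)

(20,11,20): 11²+20² = 521 > 400 = 20² → acute
(220,292,192): 192²+220² = 85264 = 292² → right
(294,279,205): 205²+279² = 119866 > 86436 = 294² → acute
(24,8,19): 8²+19² = 425 < 576 = 24² → obtuse
(27,19,9): 9²+19² = 442 < 729 = 27² → obtuse
2 of the 5 are obtuse.

2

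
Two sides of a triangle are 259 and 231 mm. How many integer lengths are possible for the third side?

The third side lies in the open interval (28, 490).
Integers from 29 to 489 inclusive: 489 − 29 + 1 = 461.

461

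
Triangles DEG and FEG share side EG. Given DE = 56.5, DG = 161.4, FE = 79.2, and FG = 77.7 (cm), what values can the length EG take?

104.9 < EG < 156.9

From triangle DEG: |56.5 − 161.4| < EG < 56.5 + 161.4, i.e. 104.9 < EG < 217.9.
From triangle FEG: 1.5 < EG < 156.9.
Both must hold, so EG lies in the intersection.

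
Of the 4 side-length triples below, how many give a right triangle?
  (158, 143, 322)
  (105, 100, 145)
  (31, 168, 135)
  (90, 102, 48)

2

(158,143,322): 143+158 ≤ 322, not a triangle
(105,100,145): 100²+105² = 21025 = 145² → right
(31,168,135): 31+135 ≤ 168, not a triangle
(90,102,48): 48²+90² = 10404 = 102² → right
2 of the 4 are right.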